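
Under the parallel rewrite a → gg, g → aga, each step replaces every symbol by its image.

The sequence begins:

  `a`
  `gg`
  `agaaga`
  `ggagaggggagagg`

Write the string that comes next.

φ(ggagaggggagagg) expands symbol-by-symbol to aga aga gg aga gg aga aga aga aga gg aga gg aga aga; joining the 14 pieces gives the next term.

agaagaggagaggagaagaagaagaggagaggagaaga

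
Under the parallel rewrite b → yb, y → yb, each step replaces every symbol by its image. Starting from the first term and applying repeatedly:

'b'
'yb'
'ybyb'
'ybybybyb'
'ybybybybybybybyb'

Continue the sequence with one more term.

ybybybybybybybybybybybybybybybyb

Replace each of the 16 characters of ybybybybybybybyb in place — yb yb yb yb yb yb yb yb yb yb yb yb yb yb yb yb — and concatenate.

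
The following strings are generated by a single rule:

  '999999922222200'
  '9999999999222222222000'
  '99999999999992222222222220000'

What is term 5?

9999999999999999999222222222222222222000000

Term n consists of 3n+1 9's, followed by 3n 2's, followed by n 0's, where the shown terms are n = 2, 3, 4.
For term 5, n = 6, so the run lengths are 19, 18, 6.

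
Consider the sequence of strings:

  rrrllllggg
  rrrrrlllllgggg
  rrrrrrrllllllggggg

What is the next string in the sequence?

Reading off run lengths: r runs 3, 5, 7; l runs 4, 5, 6; g runs 3, 4, 5 — each is linear in n, where the shown terms are n = 2, 3, 4.
Setting n = 5 gives 9, 7, 6 characters in each block.

rrrrrrrrrlllllllgggggg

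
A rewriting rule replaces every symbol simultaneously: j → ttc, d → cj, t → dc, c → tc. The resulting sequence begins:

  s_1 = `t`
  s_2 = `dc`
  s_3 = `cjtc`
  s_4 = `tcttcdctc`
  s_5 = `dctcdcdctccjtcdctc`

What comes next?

cjtcdctccjtccjtcdctctcttcdctccjtcdctc

φ(dctcdcdctccjtcdctc) expands symbol-by-symbol to cj tc dc tc cj tc cj tc dc tc tc ttc dc tc cj tc dc tc; joining the 18 pieces gives the next term.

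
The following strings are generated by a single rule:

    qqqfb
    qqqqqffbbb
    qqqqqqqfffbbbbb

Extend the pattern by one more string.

Term n consists of 2n+1 q's, followed by n f's, followed by 2n-1 b's (n = 1, 2, …).
At n = 4 the blocks have lengths 9, 4, 7.

qqqqqqqqqffffbbbbbbb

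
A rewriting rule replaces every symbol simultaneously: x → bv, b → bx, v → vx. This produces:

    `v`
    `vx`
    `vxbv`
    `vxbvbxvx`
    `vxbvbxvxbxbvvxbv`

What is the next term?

Replace each of the 16 characters of vxbvbxvxbxbvvxbv in place — vx bv bx vx bx bv vx bv bx bv bx vx vx bv bx vx — and concatenate.

vxbvbxvxbxbvvxbvbxbvbxvxvxbvbxvx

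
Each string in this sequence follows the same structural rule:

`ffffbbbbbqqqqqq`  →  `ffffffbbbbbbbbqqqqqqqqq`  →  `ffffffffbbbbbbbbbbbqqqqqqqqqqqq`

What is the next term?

ffffffffffbbbbbbbbbbbbbbqqqqqqqqqqqqqqq

The n-th term is 2n+2 f's then 3n+2 b's then 3n+3 q's (n = 1, 2, …).
Setting n = 4 gives 10, 14, 15 characters in each block.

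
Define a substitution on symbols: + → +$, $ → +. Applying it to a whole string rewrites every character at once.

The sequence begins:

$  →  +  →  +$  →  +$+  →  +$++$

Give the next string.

Expanding +$++$: +→+$, $→+, +→+$, +→+$, $→+. Concatenated: +$ + +$ +$ +.

+$++$+$+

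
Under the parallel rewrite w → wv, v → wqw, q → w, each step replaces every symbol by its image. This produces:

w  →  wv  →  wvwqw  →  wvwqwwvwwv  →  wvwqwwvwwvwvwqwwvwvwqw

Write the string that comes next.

wvwqwwvwwvwvwqwwvwvwqwwvwqwwvwwvwvwqwwvwqwwvwwv

Applying the rule to each of the 22 symbols of wvwqwwvwwvwvwqwwvwvwqw gives the pieces wv wqw wv w wv wv wqw wv wv wqw wv wqw wv w wv wv wqw wv wqw wv w wv, which concatenate to the answer.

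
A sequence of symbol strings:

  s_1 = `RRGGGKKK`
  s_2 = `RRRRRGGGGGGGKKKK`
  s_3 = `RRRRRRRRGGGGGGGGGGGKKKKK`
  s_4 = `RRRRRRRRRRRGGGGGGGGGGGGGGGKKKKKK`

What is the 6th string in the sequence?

The n-th term is 3n-1 R's then 4n-1 G's then n+2 K's (n = 1, 2, …).
At n = 6 the blocks have lengths 17, 23, 8.

RRRRRRRRRRRRRRRRRGGGGGGGGGGGGGGGGGGGGGGGKKKKKKKK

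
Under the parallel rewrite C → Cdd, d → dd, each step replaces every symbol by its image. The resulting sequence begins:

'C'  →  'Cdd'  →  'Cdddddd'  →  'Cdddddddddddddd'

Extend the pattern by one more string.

Cdddddddddddddddddddddddddddddd

φ(Cdddddddddddddd) expands symbol-by-symbol to Cdd dd dd dd dd dd dd dd dd dd dd dd dd dd dd; joining the 15 pieces gives the next term.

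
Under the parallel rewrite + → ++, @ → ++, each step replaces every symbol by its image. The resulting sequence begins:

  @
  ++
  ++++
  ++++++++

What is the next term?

++++++++++++++++

Apply φ to ++++++++ symbol by symbol: +→++, +→++, +→++, +→++, +→++, +→++, +→++, +→++; joined: ++ ++ ++ ++ ++ ++ ++ ++.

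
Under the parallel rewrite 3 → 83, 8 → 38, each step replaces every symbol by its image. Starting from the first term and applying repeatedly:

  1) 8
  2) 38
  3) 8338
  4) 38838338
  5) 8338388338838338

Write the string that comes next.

Rewriting the 16 symbols of 8338388338838338 one by one yields 38 83 83 38 83 38 38 83 83 38 38 83 38 83 83 38; concatenated:

38838338833838838338388338838338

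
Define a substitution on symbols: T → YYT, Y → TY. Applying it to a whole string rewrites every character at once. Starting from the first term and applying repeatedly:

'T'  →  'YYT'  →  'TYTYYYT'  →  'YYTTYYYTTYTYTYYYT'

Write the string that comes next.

TYTYYYTYYTTYTYTYYYTYYTTYYYTTYYYTTYTYTYYYT

Applying the rule to each of the 17 symbols of YYTTYYYTTYTYTYYYT gives the pieces TY TY YYT YYT TY TY TY YYT YYT TY YYT TY YYT TY TY TY YYT, which concatenate to the answer.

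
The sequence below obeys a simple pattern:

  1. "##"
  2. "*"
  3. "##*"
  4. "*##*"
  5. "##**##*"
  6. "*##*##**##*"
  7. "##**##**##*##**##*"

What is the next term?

From term 3 onward, concatenate the second-to-last term with the last: ##·* = ##*, *·##* = *##*, …
So term 8 is *##*##**##*·##**##**##*##**##*.

*##*##**##*##**##**##*##**##*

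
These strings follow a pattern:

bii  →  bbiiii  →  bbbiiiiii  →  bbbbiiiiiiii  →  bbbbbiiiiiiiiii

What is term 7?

bbbbbbbiiiiiiiiiiiiii

Reading off run lengths: b runs 1, 2, 3, 4, 5; i runs 2, 4, 6, 8, 10 — each is linear in n (n = 1, 2, …).
Setting n = 7 gives 7, 14 characters in each block.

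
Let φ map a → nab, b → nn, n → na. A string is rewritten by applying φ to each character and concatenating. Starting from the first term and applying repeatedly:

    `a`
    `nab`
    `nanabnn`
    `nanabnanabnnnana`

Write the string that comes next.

Replace each of the 16 characters of nanabnanabnnnana in place — na nab na nab nn na nab na nab nn na na na nab na nab — and concatenate.

nanabnanabnnnanabnanabnnnanananabnanab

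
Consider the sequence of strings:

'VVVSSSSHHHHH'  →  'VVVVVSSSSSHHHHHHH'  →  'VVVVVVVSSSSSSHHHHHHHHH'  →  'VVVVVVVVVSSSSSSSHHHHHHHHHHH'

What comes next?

Term n consists of 2n-1 V's, followed by n+2 S's, followed by 2n+1 H's, where the shown terms are n = 2, 3, 4, 5.
For the next term, n = 6, so the run lengths are 11, 8, 13.

VVVVVVVVVVVSSSSSSSSHHHHHHHHHHHHH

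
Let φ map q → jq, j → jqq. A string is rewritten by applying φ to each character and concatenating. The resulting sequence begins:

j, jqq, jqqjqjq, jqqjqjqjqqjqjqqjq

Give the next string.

Rewriting the 17 symbols of jqqjqjqjqqjqjqqjq one by one yields jqq jq jq jqq jq jqq jq jqq jq jq jqq jq jqq jq jq jqq jq; concatenated:

jqqjqjqjqqjqjqqjqjqqjqjqjqqjqjqqjqjqjqqjq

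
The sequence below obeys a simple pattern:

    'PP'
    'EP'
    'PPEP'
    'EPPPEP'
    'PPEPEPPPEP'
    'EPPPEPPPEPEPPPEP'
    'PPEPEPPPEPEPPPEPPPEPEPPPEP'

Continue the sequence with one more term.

EPPPEPPPEPEPPPEPPPEPEPPPEPEPPPEPPPEPEPPPEP

This is a Fibonacci-style word recurrence s(k) = s(k−2)·s(k−1): e.g. PP·EP = PPEP.
The next term joins EPPPEPPPEPEPPPEP and PPEPEPPPEPEPPPEPPPEPEPPPEP.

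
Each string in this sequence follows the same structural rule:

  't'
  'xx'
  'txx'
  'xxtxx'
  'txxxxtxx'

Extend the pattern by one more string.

xxtxxtxxxxtxx

This is a Fibonacci-style word recurrence s(k) = s(k−2)·s(k−1): e.g. t·xx = txx.
So term 6 is xxtxx·txxxxtxx.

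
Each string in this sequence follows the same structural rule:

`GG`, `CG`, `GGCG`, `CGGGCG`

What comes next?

Each term (from the third on) is the two preceding terms concatenated in order: term 3 = GG·CG = GGCG.
So term 5 is GGCG·CGGGCG.

GGCGCGGGCG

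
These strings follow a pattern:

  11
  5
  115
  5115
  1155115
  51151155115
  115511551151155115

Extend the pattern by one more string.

From term 3 onward, concatenate the second-to-last term with the last: 11·5 = 115, 5·115 = 5115, …
The next term joins 51151155115 and 115511551151155115.

51151155115115511551151155115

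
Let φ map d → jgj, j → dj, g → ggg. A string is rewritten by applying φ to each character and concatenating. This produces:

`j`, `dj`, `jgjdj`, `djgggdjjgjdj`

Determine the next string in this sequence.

Apply φ to djgggdjjgjdj symbol by symbol: d→jgj, j→dj, g→ggg, g→ggg, g→ggg, d→jgj, j→dj, j→dj, g→ggg, j→dj, d→jgj, j→dj; joined: jgj dj ggg ggg ggg jgj dj dj ggg dj jgj dj.

jgjdjgggggggggjgjdjdjgggdjjgjdj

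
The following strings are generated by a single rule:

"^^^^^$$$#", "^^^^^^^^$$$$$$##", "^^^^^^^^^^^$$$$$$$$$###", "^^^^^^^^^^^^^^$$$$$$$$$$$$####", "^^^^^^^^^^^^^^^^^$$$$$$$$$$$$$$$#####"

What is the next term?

^^^^^^^^^^^^^^^^^^^^$$$$$$$$$$$$$$$$$$######

Reading off run lengths: ^ runs 5, 8, 11, 14, 17; $ runs 3, 6, 9, 12, 15; # runs 1, 2, 3, 4, 5 — each is linear in n (n = 1, 2, …).
At n = 6 the blocks have lengths 20, 18, 6.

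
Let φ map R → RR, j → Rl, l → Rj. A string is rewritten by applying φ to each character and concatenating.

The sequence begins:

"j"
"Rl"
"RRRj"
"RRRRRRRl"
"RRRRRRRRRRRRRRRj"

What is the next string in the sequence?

Rewriting the 16 symbols of RRRRRRRRRRRRRRRj one by one yields RR RR RR RR RR RR RR RR RR RR RR RR RR RR RR Rl; concatenated:

RRRRRRRRRRRRRRRRRRRRRRRRRRRRRRRl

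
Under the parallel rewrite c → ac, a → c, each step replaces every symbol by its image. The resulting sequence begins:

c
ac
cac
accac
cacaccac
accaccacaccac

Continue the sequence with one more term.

Replace each of the 13 characters of accaccacaccac in place — c ac ac c ac ac c ac c ac ac c ac — and concatenate.

cacaccacaccaccacaccac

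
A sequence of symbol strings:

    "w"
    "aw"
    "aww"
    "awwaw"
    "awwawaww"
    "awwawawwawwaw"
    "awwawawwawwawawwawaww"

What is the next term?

From term 3 onward, concatenate the last term with the second-to-last: aw·w = aww, aww·aw = awwaw, …
So term 8 is awwawawwawwawawwawaww·awwawawwawwaw.

awwawawwawwawawwawawwawwawawwawwaw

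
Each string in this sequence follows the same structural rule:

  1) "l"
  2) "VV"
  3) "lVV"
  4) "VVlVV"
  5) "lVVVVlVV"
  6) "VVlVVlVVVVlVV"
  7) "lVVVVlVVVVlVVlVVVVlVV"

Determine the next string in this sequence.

VVlVVlVVVVlVVlVVVVlVVVVlVVlVVVVlVV

Each term (from the third on) is the two preceding terms concatenated in order: term 3 = l·VV = lVV.
So term 8 is VVlVVlVVVVlVV·lVVVVlVVVVlVVlVVVVlVV.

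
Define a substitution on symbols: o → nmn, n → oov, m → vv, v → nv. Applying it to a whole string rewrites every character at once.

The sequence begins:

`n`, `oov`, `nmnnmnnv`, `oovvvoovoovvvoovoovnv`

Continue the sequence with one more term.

Applying the rule to each of the 21 symbols of oovvvoovoovvvoovoovnv gives the pieces nmn nmn nv nv nv nmn nmn nv nmn nmn nv nv nv nmn nmn nv nmn nmn nv oov nv, which concatenate to the answer.

nmnnmnnvnvnvnmnnmnnvnmnnmnnvnvnvnmnnmnnvnmnnmnnvoovnv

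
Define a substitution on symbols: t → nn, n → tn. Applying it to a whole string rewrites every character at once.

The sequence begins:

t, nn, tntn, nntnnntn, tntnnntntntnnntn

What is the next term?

nntnnntntntnnntnnntnnntntntnnntn

Replace each of the 16 characters of tntnnntntntnnntn in place — nn tn nn tn tn tn nn tn nn tn nn tn tn tn nn tn — and concatenate.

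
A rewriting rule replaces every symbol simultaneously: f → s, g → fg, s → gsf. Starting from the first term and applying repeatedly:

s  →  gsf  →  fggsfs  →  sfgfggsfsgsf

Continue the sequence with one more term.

gsfsfgsfgfggsfsgsffggsfs

Apply φ to sfgfggsfsgsf symbol by symbol: s→gsf, f→s, g→fg, f→s, g→fg, g→fg, s→gsf, f→s, s→gsf, g→fg, s→gsf, f→s; joined: gsf s fg s fg fg gsf s gsf fg gsf s.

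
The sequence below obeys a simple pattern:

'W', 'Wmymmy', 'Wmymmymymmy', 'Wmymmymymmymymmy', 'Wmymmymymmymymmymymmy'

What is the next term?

Wmymmymymmymymmymymmymymmy

The strings grow by a fixed suffix mymmy each time.
One more step from Wmymmymymmymymmymymmy gives the answer.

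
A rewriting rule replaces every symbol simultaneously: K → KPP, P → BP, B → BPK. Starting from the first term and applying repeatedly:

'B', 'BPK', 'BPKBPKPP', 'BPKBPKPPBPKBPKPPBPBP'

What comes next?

BPKBPKPPBPKBPKPPBPBPBPKBPKPPBPKBPKPPBPBPBPKBPBPKBP

Applying the rule to each of the 20 symbols of BPKBPKPPBPKBPKPPBPBP gives the pieces BPK BP KPP BPK BP KPP BP BP BPK BP KPP BPK BP KPP BP BP BPK BP BPK BP, which concatenate to the answer.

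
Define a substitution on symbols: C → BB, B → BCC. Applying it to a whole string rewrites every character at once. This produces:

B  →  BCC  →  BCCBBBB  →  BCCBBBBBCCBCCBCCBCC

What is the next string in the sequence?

φ(BCCBBBBBCCBCCBCCBCC) expands symbol-by-symbol to BCC BB BB BCC BCC BCC BCC BCC BB BB BCC BB BB BCC BB BB BCC BB BB; joining the 19 pieces gives the next term.

BCCBBBBBCCBCCBCCBCCBCCBBBBBCCBBBBBCCBBBBBCCBBBB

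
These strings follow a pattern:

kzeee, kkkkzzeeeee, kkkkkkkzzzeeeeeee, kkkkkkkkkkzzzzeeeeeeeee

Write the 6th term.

kkkkkkkkkkkkkkkkzzzzzzeeeeeeeeeeeee

Reading off run lengths: k runs 1, 4, 7, 10; z runs 1, 2, 3, 4; e runs 3, 5, 7, 9 — each is linear in n (n = 1, 2, …).
At n = 6 the blocks have lengths 16, 6, 13.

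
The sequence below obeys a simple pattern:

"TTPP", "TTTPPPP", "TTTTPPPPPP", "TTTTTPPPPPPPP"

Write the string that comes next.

Each string has the form T^{n+1} P^{2n} (n = 1, 2, …).
For the next term, n = 5, so the run lengths are 6, 10.

TTTTTTPPPPPPPPPP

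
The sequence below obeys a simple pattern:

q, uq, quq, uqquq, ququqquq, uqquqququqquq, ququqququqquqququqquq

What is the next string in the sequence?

uqquqququqquqququqququqquqququqquq

From term 3 onward, concatenate the second-to-last term with the last: q·uq = quq, uq·quq = uqquq, …
Continuing: uqquqququqquq · ququqququqquqququqquq gives term 8.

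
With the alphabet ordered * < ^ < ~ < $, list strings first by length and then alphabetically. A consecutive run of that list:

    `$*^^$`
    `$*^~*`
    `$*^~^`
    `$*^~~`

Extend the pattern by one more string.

$*^~$

Find the rightmost character of $*^~~ below $, bump it to the next letter, and reset everything to its right to *.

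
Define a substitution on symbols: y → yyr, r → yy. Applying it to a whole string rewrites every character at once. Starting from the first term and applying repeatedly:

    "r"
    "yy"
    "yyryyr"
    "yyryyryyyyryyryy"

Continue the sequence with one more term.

Rewriting the 16 symbols of yyryyryyyyryyryy one by one yields yyr yyr yy yyr yyr yy yyr yyr yyr yyr yy yyr yyr yy yyr yyr; concatenated:

yyryyryyyyryyryyyyryyryyryyryyyyryyryyyyryyr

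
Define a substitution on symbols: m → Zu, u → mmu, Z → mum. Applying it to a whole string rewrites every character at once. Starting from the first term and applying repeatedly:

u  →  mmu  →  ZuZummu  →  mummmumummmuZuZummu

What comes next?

ZummuZuZuZummuZummuZuZuZummumummmumummmuZuZummu

φ(mummmumummmuZuZummu) expands symbol-by-symbol to Zu mmu Zu Zu Zu mmu Zu mmu Zu Zu Zu mmu mum mmu mum mmu Zu Zu mmu; joining the 19 pieces gives the next term.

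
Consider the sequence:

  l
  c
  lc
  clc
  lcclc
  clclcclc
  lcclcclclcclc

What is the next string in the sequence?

clclcclclcclcclclcclc

This is a Fibonacci-style word recurrence s(k) = s(k−2)·s(k−1): e.g. l·c = lc.
The next term joins clclcclc and lcclcclclcclc.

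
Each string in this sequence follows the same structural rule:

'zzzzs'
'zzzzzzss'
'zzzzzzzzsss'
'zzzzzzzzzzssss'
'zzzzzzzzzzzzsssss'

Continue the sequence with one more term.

zzzzzzzzzzzzzzssssss

The n-th term is 2n+2 z's then n s's (n = 1, 2, …).
Setting n = 6 gives 14, 6 characters in each block.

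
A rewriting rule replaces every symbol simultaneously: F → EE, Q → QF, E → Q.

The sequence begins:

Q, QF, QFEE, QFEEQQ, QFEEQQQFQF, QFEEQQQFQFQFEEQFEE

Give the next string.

φ(QFEEQQQFQFQFEEQFEE) expands symbol-by-symbol to QF EE Q Q QF QF QF EE QF EE QF EE Q Q QF EE Q Q; joining the 18 pieces gives the next term.

QFEEQQQFQFQFEEQFEEQFEEQQQFEEQQ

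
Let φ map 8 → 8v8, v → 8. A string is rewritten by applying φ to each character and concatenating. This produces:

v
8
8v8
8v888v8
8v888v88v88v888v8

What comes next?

8v888v88v88v888v88v888v88v888v88v88v888v8

Replace each of the 17 characters of 8v888v88v88v888v8 in place — 8v8 8 8v8 8v8 8v8 8 8v8 8v8 8 8v8 8v8 8 8v8 8v8 8v8 8 8v8 — and concatenate.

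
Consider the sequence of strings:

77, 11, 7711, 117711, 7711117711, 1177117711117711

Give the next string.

From term 3 onward, concatenate the second-to-last term with the last: 77·11 = 7711, 11·7711 = 117711, …
The next term joins 7711117711 and 1177117711117711.

77111177111177117711117711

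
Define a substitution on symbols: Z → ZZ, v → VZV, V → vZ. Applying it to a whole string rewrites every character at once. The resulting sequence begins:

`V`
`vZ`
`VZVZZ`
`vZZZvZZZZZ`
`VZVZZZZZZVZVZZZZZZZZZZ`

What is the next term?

vZZZvZZZZZZZZZZZZZvZZZvZZZZZZZZZZZZZZZZZZZZZ

Applying the rule to each of the 22 symbols of VZVZZZZZZVZVZZZZZZZZZZ gives the pieces vZ ZZ vZ ZZ ZZ ZZ ZZ ZZ ZZ vZ ZZ vZ ZZ ZZ ZZ ZZ ZZ ZZ ZZ ZZ ZZ ZZ, which concatenate to the answer.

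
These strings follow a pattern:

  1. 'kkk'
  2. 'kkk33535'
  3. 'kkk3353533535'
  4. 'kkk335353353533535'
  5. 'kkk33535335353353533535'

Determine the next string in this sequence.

kkk3353533535335353353533535

The strings grow by a fixed suffix 33535 each time.
So the next term is kkk33535335353353533535·33535.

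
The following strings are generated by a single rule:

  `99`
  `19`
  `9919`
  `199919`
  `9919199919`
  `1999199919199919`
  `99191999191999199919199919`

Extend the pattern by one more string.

Each term (from the third on) is the two preceding terms concatenated in order: term 3 = 99·19 = 9919.
Continuing: 1999199919199919 · 99191999191999199919199919 gives term 8.

199919991919991999191999191999199919199919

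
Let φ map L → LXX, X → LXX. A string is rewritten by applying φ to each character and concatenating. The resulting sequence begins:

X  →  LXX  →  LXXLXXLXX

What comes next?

Rewriting each symbol of LXXLXXLXX: L→LXX, X→LXX, X→LXX, L→LXX, X→LXX, X→LXX, L→LXX, X→LXX, X→LXX, which concatenates to LXX LXX LXX LXX LXX LXX LXX LXX LXX.

LXXLXXLXXLXXLXXLXXLXXLXXLXX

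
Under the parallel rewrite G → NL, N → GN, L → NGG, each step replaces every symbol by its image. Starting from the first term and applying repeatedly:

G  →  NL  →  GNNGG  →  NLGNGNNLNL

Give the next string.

GNNGGNLGNNLGNGNNGGGNNGG

Apply φ to NLGNGNNLNL symbol by symbol: N→GN, L→NGG, G→NL, N→GN, G→NL, N→GN, N→GN, L→NGG, N→GN, L→NGG; joined: GN NGG NL GN NL GN GN NGG GN NGG.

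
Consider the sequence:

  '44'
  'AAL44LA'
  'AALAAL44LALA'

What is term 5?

AALAALAALAAL44LALALALA

Every step adds AAL to the front and LA to the end of the previous string.
From AALAAL44LALA, 2 further steps: AALAAL44LALA → AALAALAAL44LALALA → (answer).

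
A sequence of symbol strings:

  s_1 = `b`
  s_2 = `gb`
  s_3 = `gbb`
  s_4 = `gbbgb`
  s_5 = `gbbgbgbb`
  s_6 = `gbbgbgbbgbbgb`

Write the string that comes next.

gbbgbgbbgbbgbgbbgbgbb

This is a Fibonacci-style word recurrence s(k) = s(k−1)·s(k−2): e.g. gb·b = gbb.
The next term joins gbbgbgbbgbbgb and gbbgbgbb.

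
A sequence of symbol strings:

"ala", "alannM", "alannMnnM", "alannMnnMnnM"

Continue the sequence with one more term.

alannMnnMnnMnnM

Each term is the previous one with nnM appended.
One more step from alannMnnMnnM gives the answer.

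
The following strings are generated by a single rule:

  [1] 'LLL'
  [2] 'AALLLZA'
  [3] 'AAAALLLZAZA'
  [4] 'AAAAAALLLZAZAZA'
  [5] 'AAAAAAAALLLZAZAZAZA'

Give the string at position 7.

s(k+1) = AA·s(k)·ZA, so each term gains AA as a prefix and ZA as a suffix.
From AAAAAAAALLLZAZAZAZA, 2 further steps: AAAAAAAALLLZAZAZAZA → AAAAAAAAAALLLZAZAZAZAZA → (answer).

AAAAAAAAAAAALLLZAZAZAZAZAZA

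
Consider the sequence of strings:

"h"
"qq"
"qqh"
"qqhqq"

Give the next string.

From term 3 onward, concatenate the last term with the second-to-last: qq·h = qqh, qqh·qq = qqhqq, …
The next term joins qqhqq and qqh.

qqhqqqqh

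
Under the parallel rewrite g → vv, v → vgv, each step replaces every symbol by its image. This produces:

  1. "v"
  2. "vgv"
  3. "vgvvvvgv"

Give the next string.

vgvvvvgvvgvvgvvgvvvvgv

Rewriting each symbol of vgvvvvgv: v→vgv, g→vv, v→vgv, v→vgv, v→vgv, v→vgv, g→vv, v→vgv, which concatenates to vgv vv vgv vgv vgv vgv vv vgv.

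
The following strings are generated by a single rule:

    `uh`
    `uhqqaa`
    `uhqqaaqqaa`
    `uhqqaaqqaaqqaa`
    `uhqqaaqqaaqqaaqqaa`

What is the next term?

uhqqaaqqaaqqaaqqaaqqaa

The strings grow by a fixed suffix qqaa each time.
One more step from uhqqaaqqaaqqaaqqaa gives the answer.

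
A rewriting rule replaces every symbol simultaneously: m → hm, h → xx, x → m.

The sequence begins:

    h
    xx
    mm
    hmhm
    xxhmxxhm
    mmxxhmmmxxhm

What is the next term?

Apply φ to mmxxhmmmxxhm symbol by symbol: m→hm, m→hm, x→m, x→m, h→xx, m→hm, m→hm, m→hm, x→m, x→m, h→xx, m→hm; joined: hm hm m m xx hm hm hm m m xx hm.

hmhmmmxxhmhmhmmmxxhm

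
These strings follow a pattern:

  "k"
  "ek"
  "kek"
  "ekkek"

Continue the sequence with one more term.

Each term (from the third on) is the two preceding terms concatenated in order: term 3 = k·ek = kek.
The next term joins kek and ekkek.

kekekkek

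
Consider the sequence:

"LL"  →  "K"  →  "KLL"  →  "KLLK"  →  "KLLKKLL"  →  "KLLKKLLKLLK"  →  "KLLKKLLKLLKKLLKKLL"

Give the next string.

KLLKKLLKLLKKLLKKLLKLLKKLLKLLK

Each term (from the third on) is the previous term followed by the one before it: term 3 = K·LL = KLL.
Continuing: KLLKKLLKLLKKLLKKLL · KLLKKLLKLLK gives term 8.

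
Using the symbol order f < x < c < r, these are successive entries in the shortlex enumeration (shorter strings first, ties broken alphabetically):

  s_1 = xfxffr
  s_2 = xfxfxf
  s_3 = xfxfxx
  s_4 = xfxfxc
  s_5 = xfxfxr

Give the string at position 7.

Continuing the enumeration 2 steps past xfxfxr: xfxfxr → xfxfcf → (answer).

xfxfcx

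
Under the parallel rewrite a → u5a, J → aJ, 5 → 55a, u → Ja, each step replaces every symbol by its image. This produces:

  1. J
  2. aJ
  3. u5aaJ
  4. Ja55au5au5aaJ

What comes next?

aJu5a55a55au5aJa55au5aJa55au5au5aaJ

Applying the rule to each of the 13 symbols of Ja55au5au5aaJ gives the pieces aJ u5a 55a 55a u5a Ja 55a u5a Ja 55a u5a u5a aJ, which concatenate to the answer.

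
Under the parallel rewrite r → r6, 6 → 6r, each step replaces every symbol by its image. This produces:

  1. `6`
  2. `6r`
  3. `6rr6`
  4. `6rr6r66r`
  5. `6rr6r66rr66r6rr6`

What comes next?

Applying the rule to each of the 16 symbols of 6rr6r66rr66r6rr6 gives the pieces 6r r6 r6 6r r6 6r 6r r6 r6 6r 6r r6 6r r6 r6 6r, which concatenate to the answer.

6rr6r66rr66r6rr6r66r6rr66rr6r66r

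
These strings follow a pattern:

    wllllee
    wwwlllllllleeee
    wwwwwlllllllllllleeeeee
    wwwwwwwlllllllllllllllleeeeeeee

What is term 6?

wwwwwwwwwwwlllllllllllllllllllllllleeeeeeeeeeee

The n-th term is 2n-1 w's then 4n l's then 2n e's (n = 1, 2, …).
Setting n = 6 gives 11, 24, 12 characters in each block.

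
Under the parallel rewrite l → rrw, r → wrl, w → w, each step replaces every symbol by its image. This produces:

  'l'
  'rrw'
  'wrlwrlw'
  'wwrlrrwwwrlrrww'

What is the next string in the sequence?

Rewriting the 15 symbols of wwrlrrwwwrlrrww one by one yields w w wrl rrw wrl wrl w w w wrl rrw wrl wrl w w; concatenated:

wwwrlrrwwrlwrlwwwwrlrrwwrlwrlww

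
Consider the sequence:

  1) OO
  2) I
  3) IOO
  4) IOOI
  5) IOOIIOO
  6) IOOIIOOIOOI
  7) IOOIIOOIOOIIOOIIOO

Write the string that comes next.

Each term (from the third on) is the previous term followed by the one before it: term 3 = I·OO = IOO.
So term 8 is IOOIIOOIOOIIOOIIOO·IOOIIOOIOOI.

IOOIIOOIOOIIOOIIOOIOOIIOOIOOI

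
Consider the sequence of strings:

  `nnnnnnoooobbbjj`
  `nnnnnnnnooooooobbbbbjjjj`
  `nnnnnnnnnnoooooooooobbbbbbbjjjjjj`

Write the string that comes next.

Term n consists of 2n+2 n's, followed by 3n-2 o's, followed by 2n-1 b's, followed by 2n-2 j's, where the shown terms are n = 2, 3, 4.
For the next term, n = 5, so the run lengths are 12, 13, 9, 8.

nnnnnnnnnnnnooooooooooooobbbbbbbbbjjjjjjjj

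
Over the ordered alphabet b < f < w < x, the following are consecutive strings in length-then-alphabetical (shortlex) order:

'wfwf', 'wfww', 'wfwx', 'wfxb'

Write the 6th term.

wfxw

Continuing the enumeration 2 steps past wfxb: wfxb → wfxf → (answer).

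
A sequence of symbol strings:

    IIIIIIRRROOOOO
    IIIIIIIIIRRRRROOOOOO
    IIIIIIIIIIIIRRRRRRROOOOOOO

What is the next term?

IIIIIIIIIIIIIIIRRRRRRRRROOOOOOOO

The n-th term is 3n I's then 2n-1 R's then n+3 O's, where the shown terms are n = 2, 3, 4.
Setting n = 5 gives 15, 9, 8 characters in each block.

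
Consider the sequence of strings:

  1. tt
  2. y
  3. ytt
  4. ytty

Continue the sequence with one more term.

yttyytt

Each term (from the third on) is the previous term followed by the one before it: term 3 = y·tt = ytt.
The next term joins ytty and ytt.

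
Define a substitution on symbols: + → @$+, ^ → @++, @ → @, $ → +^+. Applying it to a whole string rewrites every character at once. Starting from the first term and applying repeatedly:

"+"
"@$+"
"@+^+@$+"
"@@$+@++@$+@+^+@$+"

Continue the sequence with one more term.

@@+^+@$+@@$+@$+@+^+@$+@@$+@++@$+@+^+@$+

φ(@@$+@++@$+@+^+@$+) expands symbol-by-symbol to @ @ +^+ @$+ @ @$+ @$+ @ +^+ @$+ @ @$+ @++ @$+ @ +^+ @$+; joining the 17 pieces gives the next term.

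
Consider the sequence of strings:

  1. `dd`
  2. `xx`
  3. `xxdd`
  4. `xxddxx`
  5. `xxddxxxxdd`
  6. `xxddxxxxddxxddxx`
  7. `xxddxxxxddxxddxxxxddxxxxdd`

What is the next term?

xxddxxxxddxxddxxxxddxxxxddxxddxxxxddxxddxx

Each term (from the third on) is the previous term followed by the one before it: term 3 = xx·dd = xxdd.
Continuing: xxddxxxxddxxddxxxxddxxxxdd · xxddxxxxddxxddxx gives term 8.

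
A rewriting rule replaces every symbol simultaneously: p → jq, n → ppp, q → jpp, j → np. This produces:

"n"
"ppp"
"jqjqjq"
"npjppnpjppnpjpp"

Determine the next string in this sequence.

pppjqnpjqjqpppjqnpjqjqpppjqnpjqjq

Applying the rule to each of the 15 symbols of npjppnpjppnpjpp gives the pieces ppp jq np jq jq ppp jq np jq jq ppp jq np jq jq, which concatenate to the answer.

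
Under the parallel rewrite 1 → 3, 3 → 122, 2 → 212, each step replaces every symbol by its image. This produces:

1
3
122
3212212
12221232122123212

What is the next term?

φ(12221232122123212) expands symbol-by-symbol to 3 212 212 212 3 212 122 212 3 212 212 3 212 122 212 3 212; joining the 17 pieces gives the next term.

32122122123212122212321221232121222123212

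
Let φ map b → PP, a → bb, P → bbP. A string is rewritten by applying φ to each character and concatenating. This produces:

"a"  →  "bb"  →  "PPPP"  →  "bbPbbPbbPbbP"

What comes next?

PPPPbbPPPPPbbPPPPPbbPPPPPbbP

Apply φ to bbPbbPbbPbbP symbol by symbol: b→PP, b→PP, P→bbP, b→PP, b→PP, P→bbP, b→PP, b→PP, P→bbP, b→PP, b→PP, P→bbP; joined: PP PP bbP PP PP bbP PP PP bbP PP PP bbP.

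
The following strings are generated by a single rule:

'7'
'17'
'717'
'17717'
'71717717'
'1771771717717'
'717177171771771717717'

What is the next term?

From term 3 onward, concatenate the second-to-last term with the last: 7·17 = 717, 17·717 = 17717, …
Continuing: 1771771717717 · 717177171771771717717 gives term 8.

1771771717717717177171771771717717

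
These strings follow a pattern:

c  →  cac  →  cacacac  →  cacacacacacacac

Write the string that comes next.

s(k+1) = s(k)·a·s(k) — each term doubles the last with 'a' between the halves.
One more doubling of cacacacacacacac gives the answer.

cacacacacacacacacacacacacacacac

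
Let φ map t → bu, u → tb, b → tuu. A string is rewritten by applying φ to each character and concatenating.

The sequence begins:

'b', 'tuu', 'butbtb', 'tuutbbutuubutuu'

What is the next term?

φ(tuutbbutuubutuu) expands symbol-by-symbol to bu tb tb bu tuu tuu tb bu tb tb tuu tb bu tb tb; joining the 15 pieces gives the next term.

butbtbbutuutuutbbutbtbtuutbbutbtb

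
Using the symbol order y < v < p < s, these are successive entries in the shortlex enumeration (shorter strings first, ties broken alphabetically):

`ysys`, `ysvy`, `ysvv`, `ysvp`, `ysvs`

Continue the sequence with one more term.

The successor of ysvs increments the rightmost position that isn't already s and resets every position after it to y.

yspy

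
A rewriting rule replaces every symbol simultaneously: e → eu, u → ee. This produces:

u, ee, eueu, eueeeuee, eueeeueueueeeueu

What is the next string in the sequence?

Rewriting the 16 symbols of eueeeueueueeeueu one by one yields eu ee eu eu eu ee eu ee eu ee eu eu eu ee eu ee; concatenated:

eueeeueueueeeueeeueeeueueueeeuee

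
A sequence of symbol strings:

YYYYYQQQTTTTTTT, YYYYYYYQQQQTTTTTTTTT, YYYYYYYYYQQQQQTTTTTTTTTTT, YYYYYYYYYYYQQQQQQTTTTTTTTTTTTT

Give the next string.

YYYYYYYYYYYYYQQQQQQQTTTTTTTTTTTTTTT

Term n consists of 2n-1 Y's, followed by n Q's, followed by 2n+1 T's, where the shown terms are n = 3, 4, 5, 6.
Setting n = 7 gives 13, 7, 15 characters in each block.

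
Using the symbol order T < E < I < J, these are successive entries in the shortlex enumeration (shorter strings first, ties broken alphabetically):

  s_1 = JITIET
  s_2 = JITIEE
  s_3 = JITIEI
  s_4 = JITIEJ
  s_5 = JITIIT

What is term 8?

JITIIJ

Continuing the enumeration 3 steps past JITIIT: JITIIT → JITIIE → JITIII → (answer).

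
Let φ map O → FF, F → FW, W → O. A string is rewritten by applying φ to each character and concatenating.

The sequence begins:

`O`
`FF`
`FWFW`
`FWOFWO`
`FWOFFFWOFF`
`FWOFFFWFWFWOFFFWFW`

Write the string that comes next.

φ(FWOFFFWFWFWOFFFWFW) expands symbol-by-symbol to FW O FF FW FW FW O FW O FW O FF FW FW FW O FW O; joining the 18 pieces gives the next term.

FWOFFFWFWFWOFWOFWOFFFWFWFWOFWO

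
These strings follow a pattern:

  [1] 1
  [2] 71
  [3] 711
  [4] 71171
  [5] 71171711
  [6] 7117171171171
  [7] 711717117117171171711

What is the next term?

Each term (from the third on) is the previous term followed by the one before it: term 3 = 71·1 = 711.
The next term joins 711717117117171171711 and 7117171171171.

7117171171171711717117117171171171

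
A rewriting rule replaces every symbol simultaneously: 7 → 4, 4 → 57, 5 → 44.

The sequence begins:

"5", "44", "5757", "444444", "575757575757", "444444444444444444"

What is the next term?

Replace each of the 18 characters of 444444444444444444 in place — 57 57 57 57 57 57 57 57 57 57 57 57 57 57 57 57 57 57 — and concatenate.

575757575757575757575757575757575757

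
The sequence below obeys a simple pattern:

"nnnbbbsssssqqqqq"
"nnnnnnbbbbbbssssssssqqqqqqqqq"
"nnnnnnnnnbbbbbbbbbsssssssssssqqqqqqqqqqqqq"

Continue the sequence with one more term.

Reading off run lengths: n runs 3, 6, 9; b runs 3, 6, 9; s runs 5, 8, 11; q runs 5, 9, 13 — each is linear in n (n = 1, 2, …).
For the next term, n = 4, so the run lengths are 12, 12, 14, 17.

nnnnnnnnnnnnbbbbbbbbbbbbssssssssssssssqqqqqqqqqqqqqqqqq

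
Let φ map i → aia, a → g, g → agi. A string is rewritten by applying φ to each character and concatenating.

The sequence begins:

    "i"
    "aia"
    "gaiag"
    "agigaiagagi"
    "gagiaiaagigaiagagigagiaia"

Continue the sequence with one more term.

Replace each of the 25 characters of gagiaiaagigaiagagigagiaia in place — agi g agi aia g aia g g agi aia agi g aia g agi g agi aia agi g agi aia g aia g — and concatenate.

agigagiaiagaiaggagiaiaagigaiagagigagiaiaagigagiaiagaiag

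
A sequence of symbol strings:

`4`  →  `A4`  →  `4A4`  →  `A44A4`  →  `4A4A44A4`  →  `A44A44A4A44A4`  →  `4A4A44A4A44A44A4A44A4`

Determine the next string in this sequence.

A44A44A4A44A44A4A44A4A44A44A4A44A4

This is a Fibonacci-style word recurrence s(k) = s(k−2)·s(k−1): e.g. 4·A4 = 4A4.
So term 8 is A44A44A4A44A4·4A4A44A4A44A44A4A44A4.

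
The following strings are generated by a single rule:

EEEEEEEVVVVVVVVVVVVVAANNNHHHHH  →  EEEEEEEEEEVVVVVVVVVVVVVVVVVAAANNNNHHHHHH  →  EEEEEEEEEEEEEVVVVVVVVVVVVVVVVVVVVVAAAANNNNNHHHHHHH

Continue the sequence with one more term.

EEEEEEEEEEEEEEEEVVVVVVVVVVVVVVVVVVVVVVVVVAAAAANNNNNNHHHHHHHH

Each string has the form E^{3n-2} V^{4n+1} A^{n-1} N^{n} H^{n+2}, where the shown terms are n = 3, 4, 5.
For the next term, n = 6, so the run lengths are 16, 25, 5, 6, 8.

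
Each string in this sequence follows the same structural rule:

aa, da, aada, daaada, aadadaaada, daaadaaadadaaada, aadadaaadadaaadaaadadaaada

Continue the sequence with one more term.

daaadaaadadaaadaaadadaaadadaaadaaadadaaada

This is a Fibonacci-style word recurrence s(k) = s(k−2)·s(k−1): e.g. aa·da = aada.
So term 8 is daaadaaadadaaada·aadadaaadadaaadaaadadaaada.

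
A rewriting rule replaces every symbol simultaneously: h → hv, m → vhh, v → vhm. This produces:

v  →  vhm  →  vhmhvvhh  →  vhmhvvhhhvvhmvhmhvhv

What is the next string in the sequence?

φ(vhmhvvhhhvvhmvhmhvhv) expands symbol-by-symbol to vhm hv vhh hv vhm vhm hv hv hv vhm vhm hv vhh vhm hv vhh hv vhm hv vhm; joining the 20 pieces gives the next term.

vhmhvvhhhvvhmvhmhvhvhvvhmvhmhvvhhvhmhvvhhhvvhmhvvhm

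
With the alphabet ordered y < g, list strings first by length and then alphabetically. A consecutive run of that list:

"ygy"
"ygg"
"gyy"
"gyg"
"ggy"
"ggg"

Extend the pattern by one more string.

yyyy

After ggg the length-3 strings are exhausted; the first length-4 string is 4 copies of y.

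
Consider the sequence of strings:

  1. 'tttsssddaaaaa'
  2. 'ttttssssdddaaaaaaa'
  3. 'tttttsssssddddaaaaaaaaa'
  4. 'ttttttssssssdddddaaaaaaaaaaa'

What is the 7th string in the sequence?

Term n consists of n t's, followed by n s's, followed by n-1 d's, followed by 2n-1 a's, where the shown terms are n = 3, 4, 5, 6.
For term 7, n = 9, so the run lengths are 9, 9, 8, 17.

tttttttttsssssssssddddddddaaaaaaaaaaaaaaaaa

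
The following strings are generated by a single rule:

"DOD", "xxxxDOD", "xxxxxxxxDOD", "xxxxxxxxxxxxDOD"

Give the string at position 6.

The strings grow by a fixed prefix xxxx each time.
From xxxxxxxxxxxxDOD, 2 further steps: xxxxxxxxxxxxDOD → xxxxxxxxxxxxxxxxDOD → (answer).

xxxxxxxxxxxxxxxxxxxxDOD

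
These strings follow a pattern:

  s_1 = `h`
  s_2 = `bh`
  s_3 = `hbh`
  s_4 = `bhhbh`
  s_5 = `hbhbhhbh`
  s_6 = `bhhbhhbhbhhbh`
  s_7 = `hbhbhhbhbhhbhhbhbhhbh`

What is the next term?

Each term (from the third on) is the two preceding terms concatenated in order: term 3 = h·bh = hbh.
The next term joins bhhbhhbhbhhbh and hbhbhhbhbhhbhhbhbhhbh.

bhhbhhbhbhhbhhbhbhhbhbhhbhhbhbhhbh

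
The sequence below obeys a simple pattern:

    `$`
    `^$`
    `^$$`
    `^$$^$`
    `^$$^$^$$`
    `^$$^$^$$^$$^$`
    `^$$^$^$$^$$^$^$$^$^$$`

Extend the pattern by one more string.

^$$^$^$$^$$^$^$$^$^$$^$$^$^$$^$$^$

Each term (from the third on) is the previous term followed by the one before it: term 3 = ^$·$ = ^$$.
Continuing: ^$$^$^$$^$$^$^$$^$^$$ · ^$$^$^$$^$$^$ gives term 8.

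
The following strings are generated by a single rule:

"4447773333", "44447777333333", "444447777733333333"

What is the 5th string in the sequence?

44444447777777333333333333

The n-th term is n+1 4's then n+1 7's then 2n 3's, where the shown terms are n = 2, 3, 4.
At n = 6 the blocks have lengths 7, 7, 12.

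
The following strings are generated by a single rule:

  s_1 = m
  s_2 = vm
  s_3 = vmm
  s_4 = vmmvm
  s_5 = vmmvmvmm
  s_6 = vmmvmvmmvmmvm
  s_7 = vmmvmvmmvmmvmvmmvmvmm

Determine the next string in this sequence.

vmmvmvmmvmmvmvmmvmvmmvmmvmvmmvmmvm

From term 3 onward, concatenate the last term with the second-to-last: vm·m = vmm, vmm·vm = vmmvm, …
The next term joins vmmvmvmmvmmvmvmmvmvmm and vmmvmvmmvmmvm.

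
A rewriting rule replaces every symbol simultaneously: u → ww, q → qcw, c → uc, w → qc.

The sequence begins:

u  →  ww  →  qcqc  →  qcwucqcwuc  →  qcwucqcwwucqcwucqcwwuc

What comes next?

Replace each of the 22 characters of qcwucqcwwucqcwucqcwwuc in place — qcw uc qc ww uc qcw uc qc qc ww uc qcw uc qc ww uc qcw uc qc qc ww uc — and concatenate.

qcwucqcwwucqcwucqcqcwwucqcwucqcwwucqcwucqcqcwwuc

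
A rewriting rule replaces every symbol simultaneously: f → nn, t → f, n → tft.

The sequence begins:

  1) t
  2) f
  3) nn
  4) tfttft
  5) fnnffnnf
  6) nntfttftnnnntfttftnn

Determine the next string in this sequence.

Rewriting the 20 symbols of nntfttftnnnntfttftnn one by one yields tft tft f nn f f nn f tft tft tft tft f nn f f nn f tft tft; concatenated:

tfttftfnnffnnftfttfttfttftfnnffnnftfttft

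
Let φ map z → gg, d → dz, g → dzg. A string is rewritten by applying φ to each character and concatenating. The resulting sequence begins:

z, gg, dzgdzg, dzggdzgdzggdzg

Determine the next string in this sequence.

Replace each of the 14 characters of dzggdzgdzggdzg in place — dz gg dzg dzg dz gg dzg dz gg dzg dzg dz gg dzg — and concatenate.

dzggdzgdzgdzggdzgdzggdzgdzgdzggdzg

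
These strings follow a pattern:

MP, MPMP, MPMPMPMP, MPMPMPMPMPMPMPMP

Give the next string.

Each string is two copies of the previous one concatenated.
Doubling MPMPMPMPMPMPMPMP:

MPMPMPMPMPMPMPMPMPMPMPMPMPMPMPMP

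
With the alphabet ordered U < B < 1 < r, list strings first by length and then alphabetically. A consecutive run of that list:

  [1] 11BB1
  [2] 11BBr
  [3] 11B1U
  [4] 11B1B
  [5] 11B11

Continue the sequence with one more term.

Find the rightmost character of 11B11 below r, bump it to the next letter, and reset everything to its right to U.

11B1r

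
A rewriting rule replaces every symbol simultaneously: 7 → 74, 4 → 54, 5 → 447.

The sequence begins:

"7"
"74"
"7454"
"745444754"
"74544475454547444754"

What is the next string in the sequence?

Rewriting the 20 symbols of 74544475454547444754 one by one yields 74 54 447 54 54 54 74 447 54 447 54 447 54 74 54 54 54 74 447 54; concatenated:

745444754545474447544475444754745454547444754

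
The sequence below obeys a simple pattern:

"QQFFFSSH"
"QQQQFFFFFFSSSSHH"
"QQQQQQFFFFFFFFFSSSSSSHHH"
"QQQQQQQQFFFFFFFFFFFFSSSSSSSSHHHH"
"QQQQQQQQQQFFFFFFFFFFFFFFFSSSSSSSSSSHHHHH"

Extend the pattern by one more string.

QQQQQQQQQQQQFFFFFFFFFFFFFFFFFFSSSSSSSSSSSSHHHHHH

Term n consists of 2n Q's, followed by 3n F's, followed by 2n S's, followed by n H's (n = 1, 2, …).
Setting n = 6 gives 12, 18, 12, 6 characters in each block.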